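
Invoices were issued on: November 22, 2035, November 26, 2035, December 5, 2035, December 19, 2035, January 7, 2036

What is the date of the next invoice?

The spacing grows by 5 each time: 4, 9, 14, 19 days.
Next gap: 24 days. January 7, 2036 + 24 days = January 31, 2036.

January 31, 2036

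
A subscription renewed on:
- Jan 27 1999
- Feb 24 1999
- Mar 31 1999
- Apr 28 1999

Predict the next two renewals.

May 26 1999, Jun 30 1999

Every date is a Wednesday; gaps 28, 35, 28 days.
Each is the last Wednesday of its month (at least one falls on the 29th or later, ruling out '4th Wednesday').
Last Wednesday of May 1999: May 26 1999.
Last Wednesday of June 1999: Jun 30 1999.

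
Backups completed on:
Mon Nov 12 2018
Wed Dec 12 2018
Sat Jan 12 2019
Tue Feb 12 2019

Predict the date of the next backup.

The day-of-month is always 12 (30, 31, 31 days between events).
So this recurs on the 12th of each month.
Next: March 2019 → Tue Mar 12 2019.

Tue Mar 12 2019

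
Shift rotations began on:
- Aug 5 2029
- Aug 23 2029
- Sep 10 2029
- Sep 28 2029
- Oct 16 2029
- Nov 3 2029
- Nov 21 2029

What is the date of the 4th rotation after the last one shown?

The spacing is 18, 18, 18, 18, 18, 18 days — always 18 days.
Nov 21 2029 + 18 days = Dec 9 2029.
Dec 9 2029 + 18 days = Dec 27 2029.
Dec 27 2029 + 18 days = Jan 14 2030.
Jan 14 2030 + 18 days = Feb 1 2030.

Feb 1 2030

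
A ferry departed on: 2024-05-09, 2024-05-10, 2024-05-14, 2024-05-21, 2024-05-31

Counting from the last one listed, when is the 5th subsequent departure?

Intervals are 1, 4, 7, 10 days — an arithmetic progression with common difference 3.
Next gap: 13 days. 2024-05-31 + 13 days = 2024-06-13.
Next gap: 16 days. 2024-06-13 + 16 days = 2024-06-29.
Next gap: 19 days. 2024-06-29 + 19 days = 2024-07-18.
Next gap: 22 days. 2024-07-18 + 22 days = 2024-08-09.
Next gap: 25 days. 2024-08-09 + 25 days = 2024-09-03.

2024-09-03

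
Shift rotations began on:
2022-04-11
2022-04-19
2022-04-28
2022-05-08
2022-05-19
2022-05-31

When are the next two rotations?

The spacing grows by 1 each time: 8, 9, 10, 11, 12 days.
Next gap: 13 days. 2022-05-31 + 13 days = 2022-06-13.
Next gap: 14 days. 2022-06-13 + 14 days = 2022-06-27.

2022-06-13, 2022-06-27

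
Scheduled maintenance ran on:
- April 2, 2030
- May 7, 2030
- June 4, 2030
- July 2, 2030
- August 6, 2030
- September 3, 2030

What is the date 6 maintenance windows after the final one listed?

March 4, 2031

These are Tuesdays at 28- or 35-day spacing (35, 28, 28, 35, 28).
The pattern: 1st Tuesday of the month.
October 2030 — 1st Tuesday is October 1, 2030.
1st Tuesday of November 2030: November 5, 2030.
1st Tuesday of December 2030: December 3, 2030.
1st Tuesday of January 2031: January 7, 2031.
February 2031 — 1st Tuesday is February 4, 2031.
1st Tuesday of March 2031: March 4, 2031.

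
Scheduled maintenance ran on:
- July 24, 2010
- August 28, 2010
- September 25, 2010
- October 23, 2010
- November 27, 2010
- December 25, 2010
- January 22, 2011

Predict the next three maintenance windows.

All dates are Saturdays, 35, 28, 28, 35, 28, 28 days apart.
Specifically, the 4th Saturday of each month.
February 2011 — 4th Saturday is February 26, 2011.
4th Saturday of March 2011: March 26, 2011.
4th Saturday of April 2011: April 23, 2011.

February 26, 2011; March 26, 2011; April 23, 2011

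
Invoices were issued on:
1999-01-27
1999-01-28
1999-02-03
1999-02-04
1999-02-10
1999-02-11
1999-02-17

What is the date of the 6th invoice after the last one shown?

Gaps: 1, 6, 1, 6, 1, 6 days — not constant, but cyclic with period 2.
The events fall on every Wednesday and Thursday.
The following Thursday is 1999-02-18.
The following Wednesday is 1999-02-24.
The following Thursday is 1999-02-25.
The following Wednesday is 1999-03-03.
The following Thursday is 1999-03-04.
Next Wednesday: 1999-03-10.

1999-03-10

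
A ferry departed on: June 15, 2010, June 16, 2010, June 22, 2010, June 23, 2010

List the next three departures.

Gaps: 1, 6, 1 days — not constant, but cyclic with period 2.
The events fall on every Tuesday and Wednesday.
The following Tuesday is June 29, 2010.
Next Wednesday: June 30, 2010.
The following Tuesday is July 6, 2010.

June 29, 2010; June 30, 2010; July 6, 2010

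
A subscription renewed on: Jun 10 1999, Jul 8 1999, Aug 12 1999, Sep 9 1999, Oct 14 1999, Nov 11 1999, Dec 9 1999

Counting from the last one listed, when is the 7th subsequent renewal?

Gaps: 28, 35, 28, 35, 28, 28 days — a mix of 28 and 35. Every date is a Thursday.
Each is the 2nd Thursday of its month.
January 2000 — 2nd Thursday is Jan 13 2000.
February 2000 — 2nd Thursday is Feb 10 2000.
2nd Thursday of March 2000: Mar 9 2000.
2nd Thursday of April 2000: Apr 13 2000.
May 2000 — 2nd Thursday is May 11 2000.
2nd Thursday of June 2000: Jun 8 2000.
July 2000 — 2nd Thursday is Jul 13 2000.

Jul 13 2000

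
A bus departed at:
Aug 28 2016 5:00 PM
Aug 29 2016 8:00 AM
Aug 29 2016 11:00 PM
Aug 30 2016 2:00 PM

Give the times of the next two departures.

The interval is a steady 15 hours (15, 15, 15).
Aug 30 2016 2:00 PM + 15 h = Aug 31 2016 5:00 AM.
Aug 31 2016 5:00 AM + 15 h = Aug 31 2016 8:00 PM.

Aug 31 2016 5:00 AM, Aug 31 2016 8:00 PM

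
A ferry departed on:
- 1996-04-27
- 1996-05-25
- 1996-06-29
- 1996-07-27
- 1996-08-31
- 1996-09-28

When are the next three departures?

All Saturdays; the gaps (28, 35, 28, 35, 28) vary with month length.
This is the last Saturday of each month.
October 1996 ends with Saturday 1996-10-26.
November 1996 ends with Saturday 1996-11-30.
Last Saturday of December 1996: 1996-12-28.

1996-10-26, 1996-11-30, 1996-12-28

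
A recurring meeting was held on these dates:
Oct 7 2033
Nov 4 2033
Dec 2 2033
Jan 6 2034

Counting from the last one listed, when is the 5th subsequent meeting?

These are Fridays at 28- or 35-day spacing (28, 28, 35).
The pattern: 1st Friday of the month.
1st Friday of February 2034: Feb 3 2034.
March 2034 — 1st Friday is Mar 3 2034.
1st Friday of April 2034: Apr 7 2034.
1st Friday of May 2034: May 5 2034.
June 2034 — 1st Friday is Jun 2 2034.

Jun 2 2034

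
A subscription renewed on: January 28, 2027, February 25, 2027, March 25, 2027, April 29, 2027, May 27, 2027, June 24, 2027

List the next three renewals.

July 29, 2027; August 26, 2027; September 30, 2027

All Thursdays; the gaps (28, 28, 35, 28, 28) vary with month length.
This is the last Thursday of each month.
Last Thursday of July 2027: July 29, 2027.
August 2027 ends with Thursday August 26, 2027.
Last Thursday of September 2027: September 30, 2027.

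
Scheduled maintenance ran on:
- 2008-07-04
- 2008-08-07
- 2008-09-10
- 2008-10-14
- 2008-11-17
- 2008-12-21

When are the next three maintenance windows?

2009-01-24, 2009-02-27, 2009-04-02

Gaps between consecutive events: 34, 34, 34, 34, 34 days — a constant 34-day interval.
2008-12-21 + 34 days = 2009-01-24.
2009-01-24 + 34 days = 2009-02-27.
2009-02-27 + 34 days = 2009-04-02.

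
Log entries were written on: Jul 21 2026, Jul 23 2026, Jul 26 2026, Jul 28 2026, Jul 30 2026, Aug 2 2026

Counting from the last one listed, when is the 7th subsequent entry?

Aug 18 2026

Gaps: 2, 3, 2, 2, 3 days — not constant, but cyclic with period 3.
The events fall on every Tuesday, Thursday and Sunday.
Next Tuesday: Aug 4 2026.
Next Thursday: Aug 6 2026.
The following Sunday is Aug 9 2026.
Next Tuesday: Aug 11 2026.
The following Thursday is Aug 13 2026.
Next Sunday: Aug 16 2026.
The following Tuesday is Aug 18 2026.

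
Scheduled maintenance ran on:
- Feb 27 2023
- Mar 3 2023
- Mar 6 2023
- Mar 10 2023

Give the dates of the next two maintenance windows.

Mar 13 2023, Mar 17 2023

Gaps: 4, 3, 4 days — not constant, but cyclic with period 2.
The events fall on every Monday and Friday.
Next Monday: Mar 13 2023.
Next Friday: Mar 17 2023.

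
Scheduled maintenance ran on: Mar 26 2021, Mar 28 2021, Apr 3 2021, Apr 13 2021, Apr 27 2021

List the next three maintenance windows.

Gaps: 2, 6, 10, 14 days — each gap is 4 larger than the previous one.
Next gap: 18 days. Apr 27 2021 + 18 days = May 15 2021.
Next gap: 22 days. May 15 2021 + 22 days = Jun 6 2021.
Next gap: 26 days. Jun 6 2021 + 26 days = Jul 2 2021.

May 15 2021, Jun 6 2021, Jul 2 2021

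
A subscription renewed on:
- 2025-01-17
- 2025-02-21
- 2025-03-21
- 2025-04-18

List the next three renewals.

All dates are Fridays, 35, 28, 28 days apart.
Specifically, the 3rd Friday of each month.
May 2025 — 3rd Friday is 2025-05-16.
3rd Friday of June 2025: 2025-06-20.
3rd Friday of July 2025: 2025-07-18.

2025-05-16, 2025-06-20, 2025-07-18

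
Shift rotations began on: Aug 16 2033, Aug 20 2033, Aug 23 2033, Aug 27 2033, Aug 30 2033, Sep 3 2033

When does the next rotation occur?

Sep 6 2033

Every event lands on a Tuesday or Saturday (gaps cycle 4, 3, 4, 3, 4).
So the schedule is: every Tuesday and Saturday.
The following Tuesday is Sep 6 2033.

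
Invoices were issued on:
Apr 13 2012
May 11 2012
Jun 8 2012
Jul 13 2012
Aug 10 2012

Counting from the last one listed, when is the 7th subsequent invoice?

Gaps: 28, 28, 35, 28 days — a mix of 28 and 35. Every date is a Friday.
Each is the 2nd Friday of its month.
2nd Friday of September 2012: Sep 14 2012.
October 2012 — 2nd Friday is Oct 12 2012.
2nd Friday of November 2012: Nov 9 2012.
December 2012 — 2nd Friday is Dec 14 2012.
January 2013 — 2nd Friday is Jan 11 2013.
2nd Friday of February 2013: Feb 8 2013.
2nd Friday of March 2013: Mar 8 2013.

Mar 8 2013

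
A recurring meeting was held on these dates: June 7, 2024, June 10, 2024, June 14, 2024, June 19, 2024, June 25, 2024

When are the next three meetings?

Intervals are 3, 4, 5, 6 days — an arithmetic progression with common difference 1.
Next gap: 7 days. June 25, 2024 + 7 days = July 2, 2024.
Next gap: 8 days. July 2, 2024 + 8 days = July 10, 2024.
Next gap: 9 days. July 10, 2024 + 9 days = July 19, 2024.

July 2, 2024; July 10, 2024; July 19, 2024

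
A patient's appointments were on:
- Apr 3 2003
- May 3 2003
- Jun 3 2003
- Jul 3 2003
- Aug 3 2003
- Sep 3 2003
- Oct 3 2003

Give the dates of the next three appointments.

Nov 3 2003, Dec 3 2003, Jan 3 2004

Gaps: 30, 31, 30, 31, 31, 30 days — not constant. Every event is on the 3rd of the month.
Pattern: the 3rd of each month.
November 2003: Nov 3 2003.
December 2003: Dec 3 2003.
Next: January 2004 → Jan 3 2004.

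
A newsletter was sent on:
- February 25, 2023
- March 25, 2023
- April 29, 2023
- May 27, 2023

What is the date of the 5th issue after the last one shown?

Every date is a Saturday; gaps 28, 35, 28 days.
Each is the last Saturday of its month (at least one falls on the 29th or later, ruling out '4th Saturday').
Last Saturday of June 2023: June 24, 2023.
July 2023 ends with Saturday July 29, 2023.
August 2023 ends with Saturday August 26, 2023.
Last Saturday of September 2023: September 30, 2023.
October 2023 ends with Saturday October 28, 2023.

October 28, 2023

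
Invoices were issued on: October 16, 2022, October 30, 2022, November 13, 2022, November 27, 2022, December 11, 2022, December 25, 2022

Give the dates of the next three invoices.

January 8, 2023; January 22, 2023; February 5, 2023

The spacing is 14, 14, 14, 14, 14 days — always 14 days.
December 25, 2022 + 14 days = January 8, 2023.
January 8, 2023 + 14 days = January 22, 2023.
January 22, 2023 + 14 days = February 5, 2023.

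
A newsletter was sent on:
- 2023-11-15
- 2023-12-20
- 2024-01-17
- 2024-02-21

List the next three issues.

2024-03-20, 2024-04-17, 2024-05-15

All dates are Wednesdays, 35, 28, 35 days apart.
Specifically, the 3rd Wednesday of each month.
3rd Wednesday of March 2024: 2024-03-20.
April 2024 — 3rd Wednesday is 2024-04-17.
May 2024 — 3rd Wednesday is 2024-05-15.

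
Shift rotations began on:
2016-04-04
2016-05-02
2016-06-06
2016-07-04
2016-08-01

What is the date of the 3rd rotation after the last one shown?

2016-11-07

Gaps: 28, 35, 28, 28 days — a mix of 28 and 35. Every date is a Monday.
Each is the 1st Monday of its month.
1st Monday of September 2016: 2016-09-05.
1st Monday of October 2016: 2016-10-03.
November 2016 — 1st Monday is 2016-11-07.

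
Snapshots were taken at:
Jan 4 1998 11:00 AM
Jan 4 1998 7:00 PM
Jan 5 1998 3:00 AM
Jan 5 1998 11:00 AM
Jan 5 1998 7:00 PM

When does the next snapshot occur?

Jan 6 1998 3:00 AM

Gaps: 8, 8, 8, 8 hours — each event is 8 hours after the previous one.
Jan 5 1998 7:00 PM + 8 h = Jan 6 1998 3:00 AM.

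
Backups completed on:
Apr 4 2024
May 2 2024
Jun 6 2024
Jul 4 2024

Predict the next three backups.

Aug 1 2024, Sep 5 2024, Oct 3 2024

Gaps: 28, 35, 28 days — a mix of 28 and 35. Every date is a Thursday.
Each is the 1st Thursday of its month.
1st Thursday of August 2024: Aug 1 2024.
September 2024 — 1st Thursday is Sep 5 2024.
October 2024 — 1st Thursday is Oct 3 2024.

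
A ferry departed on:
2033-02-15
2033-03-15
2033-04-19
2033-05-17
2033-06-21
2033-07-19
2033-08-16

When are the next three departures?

2033-09-20, 2033-10-18, 2033-11-15

These are Tuesdays at 28- or 35-day spacing (28, 35, 28, 35, 28, 28).
The pattern: 3rd Tuesday of the month.
3rd Tuesday of September 2033: 2033-09-20.
October 2033 — 3rd Tuesday is 2033-10-18.
November 2033 — 3rd Tuesday is 2033-11-15.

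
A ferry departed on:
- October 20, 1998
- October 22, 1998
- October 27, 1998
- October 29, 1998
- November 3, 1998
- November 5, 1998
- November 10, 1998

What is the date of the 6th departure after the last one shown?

December 1, 1998

Gaps: 2, 5, 2, 5, 2, 5 days — not constant, but cyclic with period 2.
The events fall on every Tuesday and Thursday.
Next Thursday: November 12, 1998.
Next Tuesday: November 17, 1998.
Next Thursday: November 19, 1998.
Next Tuesday: November 24, 1998.
The following Thursday is November 26, 1998.
The following Tuesday is December 1, 1998.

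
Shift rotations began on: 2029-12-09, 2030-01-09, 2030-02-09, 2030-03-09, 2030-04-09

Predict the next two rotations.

2030-05-09, 2030-06-09

The day-of-month is always 9 (31, 31, 28, 31 days between events).
So this recurs on the 9th of each month.
May 2030: 2030-05-09.
Next: June 2030 → 2030-06-09.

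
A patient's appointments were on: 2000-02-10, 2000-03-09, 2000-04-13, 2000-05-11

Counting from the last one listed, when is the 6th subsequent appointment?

All dates are Thursdays, 28, 35, 28 days apart.
Specifically, the 2nd Thursday of each month.
2nd Thursday of June 2000: 2000-06-08.
2nd Thursday of July 2000: 2000-07-13.
August 2000 — 2nd Thursday is 2000-08-10.
September 2000 — 2nd Thursday is 2000-09-14.
October 2000 — 2nd Thursday is 2000-10-12.
November 2000 — 2nd Thursday is 2000-11-09.

2000-11-09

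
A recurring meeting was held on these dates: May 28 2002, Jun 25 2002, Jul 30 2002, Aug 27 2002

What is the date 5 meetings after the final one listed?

All Tuesdays; the gaps (28, 35, 28) vary with month length.
This is the last Tuesday of each month.
Last Tuesday of September 2002: Sep 24 2002.
Last Tuesday of October 2002: Oct 29 2002.
November 2002 ends with Tuesday Nov 26 2002.
Last Tuesday of December 2002: Dec 31 2002.
Last Tuesday of January 2003: Jan 28 2003.

Jan 28 2003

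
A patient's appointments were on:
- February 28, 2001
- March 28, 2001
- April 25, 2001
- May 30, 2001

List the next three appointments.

June 27, 2001; July 25, 2001; August 29, 2001

Every date is a Wednesday; gaps 28, 28, 35 days.
Each is the last Wednesday of its month (at least one falls on the 29th or later, ruling out '4th Wednesday').
Last Wednesday of June 2001: June 27, 2001.
Last Wednesday of July 2001: July 25, 2001.
Last Wednesday of August 2001: August 29, 2001.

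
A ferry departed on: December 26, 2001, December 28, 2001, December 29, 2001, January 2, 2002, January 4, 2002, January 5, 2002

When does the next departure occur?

January 9, 2002

The gap pattern 2, 1, 4, 2, 1 repeats every 3 events.
These are the Wednesdays, Fridays and Saturdays of each week.
Next Wednesday: January 9, 2002.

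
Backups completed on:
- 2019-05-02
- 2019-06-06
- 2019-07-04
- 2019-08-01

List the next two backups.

2019-09-05, 2019-10-03

All dates are Thursdays, 35, 28, 28 days apart.
Specifically, the 1st Thursday of each month.
1st Thursday of September 2019: 2019-09-05.
1st Thursday of October 2019: 2019-10-03.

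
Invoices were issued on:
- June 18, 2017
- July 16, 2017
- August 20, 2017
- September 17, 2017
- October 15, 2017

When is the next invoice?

All dates are Sundays, 28, 35, 28, 28 days apart.
Specifically, the 3rd Sunday of each month.
3rd Sunday of November 2017: November 19, 2017.

November 19, 2017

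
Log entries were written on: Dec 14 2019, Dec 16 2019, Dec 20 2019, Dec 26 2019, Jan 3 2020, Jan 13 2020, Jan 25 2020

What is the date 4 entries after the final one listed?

Gaps: 2, 4, 6, 8, 10, 12 days — each gap is 2 larger than the previous one.
Next gap: 14 days. Jan 25 2020 + 14 days = Feb 8 2020.
Next gap: 16 days. Feb 8 2020 + 16 days = Feb 24 2020.
Next gap: 18 days. Feb 24 2020 + 18 days = Mar 13 2020.
Next gap: 20 days. Mar 13 2020 + 20 days = Apr 2 2020.

Apr 2 2020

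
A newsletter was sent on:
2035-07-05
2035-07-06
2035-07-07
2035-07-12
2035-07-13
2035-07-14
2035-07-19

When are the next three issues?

2035-07-20, 2035-07-21, 2035-07-26

Every event lands on a Thursday or Friday or Saturday (gaps cycle 1, 1, 5, 1, 1, 5).
So the schedule is: every Thursday, Friday and Saturday.
The following Friday is 2035-07-20.
The following Saturday is 2035-07-21.
The following Thursday is 2035-07-26.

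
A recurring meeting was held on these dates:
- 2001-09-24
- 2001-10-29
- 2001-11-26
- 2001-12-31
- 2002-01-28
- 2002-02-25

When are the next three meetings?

2002-03-25, 2002-04-29, 2002-05-27

All Mondays; the gaps (35, 28, 35, 28, 28) vary with month length.
This is the last Monday of each month.
Last Monday of March 2002: 2002-03-25.
April 2002 ends with Monday 2002-04-29.
May 2002 ends with Monday 2002-05-27.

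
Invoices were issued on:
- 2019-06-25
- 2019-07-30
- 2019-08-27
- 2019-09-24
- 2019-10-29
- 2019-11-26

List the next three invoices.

2019-12-31, 2020-01-28, 2020-02-25

Every date is a Tuesday; gaps 35, 28, 28, 35, 28 days.
Each is the last Tuesday of its month (at least one falls on the 29th or later, ruling out '4th Tuesday').
December 2019 ends with Tuesday 2019-12-31.
January 2020 ends with Tuesday 2020-01-28.
Last Tuesday of February 2020: 2020-02-25.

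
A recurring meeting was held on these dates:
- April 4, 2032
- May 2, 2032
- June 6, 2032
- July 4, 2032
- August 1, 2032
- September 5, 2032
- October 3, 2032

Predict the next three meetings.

November 7, 2032; December 5, 2032; January 2, 2033

Gaps: 28, 35, 28, 28, 35, 28 days — a mix of 28 and 35. Every date is a Sunday.
Each is the 1st Sunday of its month.
November 2032 — 1st Sunday is November 7, 2032.
1st Sunday of December 2032: December 5, 2032.
January 2033 — 1st Sunday is January 2, 2033.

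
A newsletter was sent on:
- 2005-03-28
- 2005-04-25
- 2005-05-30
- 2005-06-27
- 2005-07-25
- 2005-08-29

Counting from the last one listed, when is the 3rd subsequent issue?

These are Mondays with 28, 35, 28, 28, 35-day gaps.
Each is the final Monday of its month — 2005-05-30 is past the 28th, so '4th Monday' doesn't fit.
Last Monday of September 2005: 2005-09-26.
Last Monday of October 2005: 2005-10-31.
November 2005 ends with Monday 2005-11-28.

2005-11-28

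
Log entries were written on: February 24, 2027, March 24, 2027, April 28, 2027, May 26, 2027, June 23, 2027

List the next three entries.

All dates are Wednesdays, 28, 35, 28, 28 days apart.
Specifically, the 4th Wednesday of each month.
July 2027 — 4th Wednesday is July 28, 2027.
August 2027 — 4th Wednesday is August 25, 2027.
4th Wednesday of September 2027: September 22, 2027.

July 28, 2027; August 25, 2027; September 22, 2027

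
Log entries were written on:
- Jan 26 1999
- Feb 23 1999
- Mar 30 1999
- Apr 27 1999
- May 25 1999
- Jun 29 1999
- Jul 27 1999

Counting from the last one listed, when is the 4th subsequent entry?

Every date is a Tuesday; gaps 28, 35, 28, 28, 35, 28 days.
Each is the last Tuesday of its month (at least one falls on the 29th or later, ruling out '4th Tuesday').
August 1999 ends with Tuesday Aug 31 1999.
September 1999 ends with Tuesday Sep 28 1999.
October 1999 ends with Tuesday Oct 26 1999.
November 1999 ends with Tuesday Nov 30 1999.

Nov 30 1999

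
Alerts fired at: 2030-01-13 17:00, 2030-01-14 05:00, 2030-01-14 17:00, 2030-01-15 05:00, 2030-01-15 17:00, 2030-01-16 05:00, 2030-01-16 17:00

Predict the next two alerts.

Gaps: 12, 12, 12, 12, 12, 12 hours — each event is 12 hours after the previous one.
2030-01-16 17:00 + 12 h = 2030-01-17 05:00.
2030-01-17 05:00 + 12 h = 2030-01-17 17:00.

2030-01-17 05:00, 2030-01-17 17:00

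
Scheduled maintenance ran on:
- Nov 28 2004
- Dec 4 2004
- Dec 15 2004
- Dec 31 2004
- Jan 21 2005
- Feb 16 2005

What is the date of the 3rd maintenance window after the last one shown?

Jun 4 2005

Intervals are 6, 11, 16, 21, 26 days — an arithmetic progression with common difference 5.
Next gap: 31 days. Feb 16 2005 + 31 days = Mar 19 2005.
Next gap: 36 days. Mar 19 2005 + 36 days = Apr 24 2005.
Next gap: 41 days. Apr 24 2005 + 41 days = Jun 4 2005.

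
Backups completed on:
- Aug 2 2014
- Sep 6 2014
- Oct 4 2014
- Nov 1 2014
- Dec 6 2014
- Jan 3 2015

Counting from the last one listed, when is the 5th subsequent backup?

These are Saturdays at 28- or 35-day spacing (35, 28, 28, 35, 28).
The pattern: 1st Saturday of the month.
1st Saturday of February 2015: Feb 7 2015.
1st Saturday of March 2015: Mar 7 2015.
1st Saturday of April 2015: Apr 4 2015.
May 2015 — 1st Saturday is May 2 2015.
June 2015 — 1st Saturday is Jun 6 2015.

Jun 6 2015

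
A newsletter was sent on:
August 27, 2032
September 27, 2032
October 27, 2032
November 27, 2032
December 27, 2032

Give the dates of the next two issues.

Gaps: 31, 30, 31, 30 days — not constant. Every event is on the 27th of the month.
Pattern: the 27th of each month.
January 2033: January 27, 2033.
February 2033: February 27, 2033.

January 27, 2033; February 27, 2033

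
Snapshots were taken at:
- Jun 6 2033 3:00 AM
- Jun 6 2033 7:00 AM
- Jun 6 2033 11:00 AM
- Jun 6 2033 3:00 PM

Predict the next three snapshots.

Gaps: 4, 4, 4 hours — each event is 4 hours after the previous one.
Jun 6 2033 3:00 PM + 4 h = Jun 6 2033 7:00 PM.
Jun 6 2033 7:00 PM + 4 h = Jun 6 2033 11:00 PM.
Jun 6 2033 11:00 PM + 4 h = Jun 7 2033 3:00 AM.

Jun 6 2033 7:00 PM, Jun 6 2033 11:00 PM, Jun 7 2033 3:00 AM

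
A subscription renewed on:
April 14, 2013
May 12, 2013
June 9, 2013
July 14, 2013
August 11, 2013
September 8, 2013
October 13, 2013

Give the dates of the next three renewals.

All dates are Sundays, 28, 28, 35, 28, 28, 35 days apart.
Specifically, the 2nd Sunday of each month.
November 2013 — 2nd Sunday is November 10, 2013.
December 2013 — 2nd Sunday is December 8, 2013.
2nd Sunday of January 2014: January 12, 2014.

November 10, 2013; December 8, 2013; January 12, 2014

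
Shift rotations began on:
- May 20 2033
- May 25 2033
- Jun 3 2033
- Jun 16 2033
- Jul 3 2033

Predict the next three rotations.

Gaps: 5, 9, 13, 17 days — each gap is 4 larger than the previous one.
Next gap: 21 days. Jul 3 2033 + 21 days = Jul 24 2033.
Next gap: 25 days. Jul 24 2033 + 25 days = Aug 18 2033.
Next gap: 29 days. Aug 18 2033 + 29 days = Sep 16 2033.

Jul 24 2033, Aug 18 2033, Sep 16 2033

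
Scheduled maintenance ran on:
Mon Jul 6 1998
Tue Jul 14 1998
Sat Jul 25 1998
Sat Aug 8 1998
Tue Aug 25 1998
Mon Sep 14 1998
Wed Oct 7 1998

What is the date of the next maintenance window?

Gaps: 8, 11, 14, 17, 20, 23 days — each gap is 3 larger than the previous one.
Next gap: 26 days. Wed Oct 7 1998 + 26 days = Mon Nov 2 1998.

Mon Nov 2 1998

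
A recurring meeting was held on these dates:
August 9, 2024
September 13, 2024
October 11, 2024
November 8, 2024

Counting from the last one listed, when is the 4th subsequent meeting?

March 14, 2025

These are Fridays at 28- or 35-day spacing (35, 28, 28).
The pattern: 2nd Friday of the month.
2nd Friday of December 2024: December 13, 2024.
January 2025 — 2nd Friday is January 10, 2025.
February 2025 — 2nd Friday is February 14, 2025.
March 2025 — 2nd Friday is March 14, 2025.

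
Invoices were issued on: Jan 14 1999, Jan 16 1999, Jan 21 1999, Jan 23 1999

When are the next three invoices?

Jan 28 1999, Jan 30 1999, Feb 4 1999

Every event lands on a Thursday or Saturday (gaps cycle 2, 5, 2).
So the schedule is: every Thursday and Saturday.
The following Thursday is Jan 28 1999.
The following Saturday is Jan 30 1999.
Next Thursday: Feb 4 1999.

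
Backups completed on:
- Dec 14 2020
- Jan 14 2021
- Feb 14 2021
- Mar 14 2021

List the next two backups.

The day-of-month is always 14 (31, 31, 28 days between events).
So this recurs on the 14th of each month.
April 2021: Apr 14 2021.
Next: May 2021 → May 14 2021.

Apr 14 2021, May 14 2021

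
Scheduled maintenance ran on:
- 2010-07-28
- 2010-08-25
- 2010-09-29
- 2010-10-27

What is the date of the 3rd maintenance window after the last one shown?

Every date is a Wednesday; gaps 28, 35, 28 days.
Each is the last Wednesday of its month (at least one falls on the 29th or later, ruling out '4th Wednesday').
November 2010 ends with Wednesday 2010-11-24.
Last Wednesday of December 2010: 2010-12-29.
Last Wednesday of January 2011: 2011-01-26.

2011-01-26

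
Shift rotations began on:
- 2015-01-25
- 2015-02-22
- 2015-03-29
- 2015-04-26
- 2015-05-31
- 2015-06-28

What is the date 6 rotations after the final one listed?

All Sundays; the gaps (28, 35, 28, 35, 28) vary with month length.
This is the last Sunday of each month.
Last Sunday of July 2015: 2015-07-26.
Last Sunday of August 2015: 2015-08-30.
Last Sunday of September 2015: 2015-09-27.
Last Sunday of October 2015: 2015-10-25.
November 2015 ends with Sunday 2015-11-29.
December 2015 ends with Sunday 2015-12-27.

2015-12-27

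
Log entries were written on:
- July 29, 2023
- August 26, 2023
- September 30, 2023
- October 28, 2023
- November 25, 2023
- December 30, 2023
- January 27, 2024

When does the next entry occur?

February 24, 2024

All Saturdays; the gaps (28, 35, 28, 28, 35, 28) vary with month length.
This is the last Saturday of each month.
Last Saturday of February 2024: February 24, 2024.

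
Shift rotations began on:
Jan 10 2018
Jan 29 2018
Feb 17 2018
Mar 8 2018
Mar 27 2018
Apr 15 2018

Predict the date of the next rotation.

May 4 2018

Gaps between consecutive events: 19, 19, 19, 19, 19 days — a constant 19-day interval.
Apr 15 2018 + 19 days = May 4 2018.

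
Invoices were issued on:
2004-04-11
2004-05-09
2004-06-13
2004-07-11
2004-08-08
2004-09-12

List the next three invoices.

These are Sundays at 28- or 35-day spacing (28, 35, 28, 28, 35).
The pattern: 2nd Sunday of the month.
2nd Sunday of October 2004: 2004-10-10.
November 2004 — 2nd Sunday is 2004-11-14.
December 2004 — 2nd Sunday is 2004-12-12.

2004-10-10, 2004-11-14, 2004-12-12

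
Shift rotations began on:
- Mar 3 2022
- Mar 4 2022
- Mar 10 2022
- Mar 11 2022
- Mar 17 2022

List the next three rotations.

Every event lands on a Thursday or Friday (gaps cycle 1, 6, 1, 6).
So the schedule is: every Thursday and Friday.
Next Friday: Mar 18 2022.
The following Thursday is Mar 24 2022.
The following Friday is Mar 25 2022.

Mar 18 2022, Mar 24 2022, Mar 25 2022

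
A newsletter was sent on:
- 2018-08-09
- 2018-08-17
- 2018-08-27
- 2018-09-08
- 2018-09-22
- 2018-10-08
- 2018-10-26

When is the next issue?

The spacing grows by 2 each time: 8, 10, 12, 14, 16, 18 days.
Next gap: 20 days. 2018-10-26 + 20 days = 2018-11-15.

2018-11-15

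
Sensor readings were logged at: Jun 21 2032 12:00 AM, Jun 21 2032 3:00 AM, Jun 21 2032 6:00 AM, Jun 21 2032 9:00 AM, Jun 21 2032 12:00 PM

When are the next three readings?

Jun 21 2032 3:00 PM, Jun 21 2032 6:00 PM, Jun 21 2032 9:00 PM

The interval is a steady 3 hours (3, 3, 3, 3).
Jun 21 2032 12:00 PM + 3 h = Jun 21 2032 3:00 PM.
Jun 21 2032 3:00 PM + 3 h = Jun 21 2032 6:00 PM.
Jun 21 2032 6:00 PM + 3 h = Jun 21 2032 9:00 PM.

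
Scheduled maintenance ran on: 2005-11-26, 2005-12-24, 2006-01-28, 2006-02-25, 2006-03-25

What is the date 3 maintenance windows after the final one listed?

2006-06-24

All dates are Saturdays, 28, 35, 28, 28 days apart.
Specifically, the 4th Saturday of each month.
4th Saturday of April 2006: 2006-04-22.
May 2006 — 4th Saturday is 2006-05-27.
4th Saturday of June 2006: 2006-06-24.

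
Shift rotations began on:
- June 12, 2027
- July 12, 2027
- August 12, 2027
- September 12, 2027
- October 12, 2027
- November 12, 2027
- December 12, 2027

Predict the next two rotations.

The day-of-month is always 12 (30, 31, 31, 30, 31, 30 days between events).
So this recurs on the 12th of each month.
January 2028: January 12, 2028.
Next: February 2028 → February 12, 2028.

January 12, 2028; February 12, 2028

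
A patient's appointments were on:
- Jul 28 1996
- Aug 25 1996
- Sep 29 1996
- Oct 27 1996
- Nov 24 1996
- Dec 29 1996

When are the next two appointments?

Jan 26 1997, Feb 23 1997

All Sundays; the gaps (28, 35, 28, 28, 35) vary with month length.
This is the last Sunday of each month.
Last Sunday of January 1997: Jan 26 1997.
February 1997 ends with Sunday Feb 23 1997.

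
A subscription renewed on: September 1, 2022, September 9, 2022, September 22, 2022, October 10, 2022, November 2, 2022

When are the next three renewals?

November 30, 2022; January 2, 2023; February 9, 2023

The spacing grows by 5 each time: 8, 13, 18, 23 days.
Next gap: 28 days. November 2, 2022 + 28 days = November 30, 2022.
Next gap: 33 days. November 30, 2022 + 33 days = January 2, 2023.
Next gap: 38 days. January 2, 2023 + 38 days = February 9, 2023.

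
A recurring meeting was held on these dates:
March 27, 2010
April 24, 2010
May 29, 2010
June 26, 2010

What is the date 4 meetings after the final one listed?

All Saturdays; the gaps (28, 35, 28) vary with month length.
This is the last Saturday of each month.
Last Saturday of July 2010: July 31, 2010.
August 2010 ends with Saturday August 28, 2010.
September 2010 ends with Saturday September 25, 2010.
Last Saturday of October 2010: October 30, 2010.

October 30, 2010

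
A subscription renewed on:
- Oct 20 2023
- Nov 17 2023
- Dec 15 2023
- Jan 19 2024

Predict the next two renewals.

These are Fridays at 28- or 35-day spacing (28, 28, 35).
The pattern: 3rd Friday of the month.
3rd Friday of February 2024: Feb 16 2024.
3rd Friday of March 2024: Mar 15 2024.

Feb 16 2024, Mar 15 2024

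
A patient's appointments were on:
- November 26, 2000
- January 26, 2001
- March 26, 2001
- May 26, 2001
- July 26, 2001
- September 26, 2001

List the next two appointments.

November 26, 2001; January 26, 2002

The day-of-month is always 26 (61, 59, 61, 61, 62 days between events).
So this recurs on the 26th of every 2 months.
November 2001: November 26, 2001.
Next: January 2002 → January 26, 2002.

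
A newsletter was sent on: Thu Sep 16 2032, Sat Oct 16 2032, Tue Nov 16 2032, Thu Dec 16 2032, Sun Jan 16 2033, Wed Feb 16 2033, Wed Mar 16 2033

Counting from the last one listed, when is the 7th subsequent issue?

Sun Oct 16 2033

The day-of-month is always 16 (30, 31, 30, 31, 31, 28 days between events).
So this recurs on the 16th of each month.
April 2033: Sat Apr 16 2033.
May 2033: Mon May 16 2033.
Next: June 2033 → Thu Jun 16 2033.
July 2033: Sat Jul 16 2033.
Next: August 2033 → Tue Aug 16 2033.
Next: September 2033 → Fri Sep 16 2033.
October 2033: Sun Oct 16 2033.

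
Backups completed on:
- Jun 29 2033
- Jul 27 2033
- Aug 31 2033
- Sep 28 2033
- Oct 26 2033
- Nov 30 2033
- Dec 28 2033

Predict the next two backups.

Jan 25 2034, Feb 22 2034

These are Wednesdays with 28, 35, 28, 28, 35, 28-day gaps.
Each is the final Wednesday of its month — Jun 29 2033 is past the 28th, so '4th Wednesday' doesn't fit.
Last Wednesday of January 2034: Jan 25 2034.
February 2034 ends with Wednesday Feb 22 2034.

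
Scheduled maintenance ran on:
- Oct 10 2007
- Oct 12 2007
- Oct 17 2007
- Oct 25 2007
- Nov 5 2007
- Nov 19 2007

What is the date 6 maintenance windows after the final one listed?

Gaps: 2, 5, 8, 11, 14 days — each gap is 3 larger than the previous one.
Next gap: 17 days. Nov 19 2007 + 17 days = Dec 6 2007.
Next gap: 20 days. Dec 6 2007 + 20 days = Dec 26 2007.
Next gap: 23 days. Dec 26 2007 + 23 days = Jan 18 2008.
Next gap: 26 days. Jan 18 2008 + 26 days = Feb 13 2008.
Next gap: 29 days. Feb 13 2008 + 29 days = Mar 13 2008.
Next gap: 32 days. Mar 13 2008 + 32 days = Apr 14 2008.

Apr 14 2008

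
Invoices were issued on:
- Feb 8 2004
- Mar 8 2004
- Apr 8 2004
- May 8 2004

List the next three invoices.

Gaps: 29, 31, 30 days — not constant. Every event is on the 8th of the month.
Pattern: the 8th of each month.
June 2004: Jun 8 2004.
July 2004: Jul 8 2004.
Next: August 2004 → Aug 8 2004.

Jun 8 2004, Jul 8 2004, Aug 8 2004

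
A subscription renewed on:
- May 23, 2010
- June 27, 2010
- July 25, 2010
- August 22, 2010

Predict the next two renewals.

These are Sundays at 28- or 35-day spacing (35, 28, 28).
The pattern: 4th Sunday of the month.
4th Sunday of September 2010: September 26, 2010.
4th Sunday of October 2010: October 24, 2010.

September 26, 2010; October 24, 2010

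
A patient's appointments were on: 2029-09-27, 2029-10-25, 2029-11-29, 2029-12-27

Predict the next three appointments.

Every date is a Thursday; gaps 28, 35, 28 days.
Each is the last Thursday of its month (at least one falls on the 29th or later, ruling out '4th Thursday').
January 2030 ends with Thursday 2030-01-31.
February 2030 ends with Thursday 2030-02-28.
Last Thursday of March 2030: 2030-03-28.

2030-01-31, 2030-02-28, 2030-03-28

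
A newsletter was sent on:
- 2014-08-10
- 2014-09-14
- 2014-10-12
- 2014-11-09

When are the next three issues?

All dates are Sundays, 35, 28, 28 days apart.
Specifically, the 2nd Sunday of each month.
2nd Sunday of December 2014: 2014-12-14.
January 2015 — 2nd Sunday is 2015-01-11.
2nd Sunday of February 2015: 2015-02-08.

2014-12-14, 2015-01-11, 2015-02-08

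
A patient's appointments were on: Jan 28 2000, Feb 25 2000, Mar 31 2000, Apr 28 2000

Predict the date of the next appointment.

May 26 2000

Every date is a Friday; gaps 28, 35, 28 days.
Each is the last Friday of its month (at least one falls on the 29th or later, ruling out '4th Friday').
May 2000 ends with Friday May 26 2000.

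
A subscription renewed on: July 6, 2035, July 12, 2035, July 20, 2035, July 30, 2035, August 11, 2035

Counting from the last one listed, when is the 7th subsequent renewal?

December 29, 2035

Intervals are 6, 8, 10, 12 days — an arithmetic progression with common difference 2.
Next gap: 14 days. August 11, 2035 + 14 days = August 25, 2035.
Next gap: 16 days. August 25, 2035 + 16 days = September 10, 2035.
Next gap: 18 days. September 10, 2035 + 18 days = September 28, 2035.
Next gap: 20 days. September 28, 2035 + 20 days = October 18, 2035.
Next gap: 22 days. October 18, 2035 + 22 days = November 9, 2035.
Next gap: 24 days. November 9, 2035 + 24 days = December 3, 2035.
Next gap: 26 days. December 3, 2035 + 26 days = December 29, 2035.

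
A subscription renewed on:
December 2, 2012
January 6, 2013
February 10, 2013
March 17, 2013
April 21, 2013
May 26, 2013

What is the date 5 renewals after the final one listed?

Every event comes 35 days after the last (35, 35, 35, 35, 35).
May 26, 2013 + 35 days = June 30, 2013.
June 30, 2013 + 35 days = August 4, 2013.
August 4, 2013 + 35 days = September 8, 2013.
September 8, 2013 + 35 days = October 13, 2013.
October 13, 2013 + 35 days = November 17, 2013.

November 17, 2013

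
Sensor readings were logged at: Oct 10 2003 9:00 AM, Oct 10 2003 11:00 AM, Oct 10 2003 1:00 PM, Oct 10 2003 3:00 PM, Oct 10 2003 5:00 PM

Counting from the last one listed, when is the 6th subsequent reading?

Spacing: 2, 2, 2, 2 h — constant 2 h.
Oct 10 2003 5:00 PM + 2 h = Oct 10 2003 7:00 PM.
Oct 10 2003 7:00 PM + 2 h = Oct 10 2003 9:00 PM.
Oct 10 2003 9:00 PM + 2 h = Oct 10 2003 11:00 PM.
Oct 10 2003 11:00 PM + 2 h = Oct 11 2003 1:00 AM.
Oct 11 2003 1:00 AM + 2 h = Oct 11 2003 3:00 AM.
Oct 11 2003 3:00 AM + 2 h = Oct 11 2003 5:00 AM.

Oct 11 2003 5:00 AM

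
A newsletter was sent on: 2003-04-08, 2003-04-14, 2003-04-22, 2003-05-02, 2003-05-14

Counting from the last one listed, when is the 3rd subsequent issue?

2003-07-01

Intervals are 6, 8, 10, 12 days — an arithmetic progression with common difference 2.
Next gap: 14 days. 2003-05-14 + 14 days = 2003-05-28.
Next gap: 16 days. 2003-05-28 + 16 days = 2003-06-13.
Next gap: 18 days. 2003-06-13 + 18 days = 2003-07-01.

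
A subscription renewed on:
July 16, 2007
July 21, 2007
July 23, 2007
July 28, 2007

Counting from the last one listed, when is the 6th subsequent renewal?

Gaps: 5, 2, 5 days — not constant, but cyclic with period 2.
The events fall on every Monday and Saturday.
The following Monday is July 30, 2007.
The following Saturday is August 4, 2007.
The following Monday is August 6, 2007.
Next Saturday: August 11, 2007.
Next Monday: August 13, 2007.
The following Saturday is August 18, 2007.

August 18, 2007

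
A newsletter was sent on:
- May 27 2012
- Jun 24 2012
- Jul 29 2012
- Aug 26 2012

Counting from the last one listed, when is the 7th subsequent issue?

Mar 31 2013

All Sundays; the gaps (28, 35, 28) vary with month length.
This is the last Sunday of each month.
September 2012 ends with Sunday Sep 30 2012.
October 2012 ends with Sunday Oct 28 2012.
November 2012 ends with Sunday Nov 25 2012.
Last Sunday of December 2012: Dec 30 2012.
January 2013 ends with Sunday Jan 27 2013.
Last Sunday of February 2013: Feb 24 2013.
Last Sunday of March 2013: Mar 31 2013.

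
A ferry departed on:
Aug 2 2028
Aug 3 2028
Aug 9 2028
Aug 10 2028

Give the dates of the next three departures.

Aug 16 2028, Aug 17 2028, Aug 23 2028

The gap pattern 1, 6, 1 repeats every 2 events.
These are the Wednesdays and Thursdays of each week.
Next Wednesday: Aug 16 2028.
Next Thursday: Aug 17 2028.
Next Wednesday: Aug 23 2028.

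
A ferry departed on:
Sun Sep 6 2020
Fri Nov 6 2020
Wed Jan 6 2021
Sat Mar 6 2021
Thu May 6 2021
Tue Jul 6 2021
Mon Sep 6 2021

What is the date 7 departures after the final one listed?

Gaps: 61, 61, 59, 61, 61, 62 days — not constant. Every event is on the 6th of the month.
Pattern: the 6th of every 2 months.
November 2021: Sat Nov 6 2021.
Next: January 2022 → Thu Jan 6 2022.
Next: March 2022 → Sun Mar 6 2022.
May 2022: Fri May 6 2022.
July 2022: Wed Jul 6 2022.
September 2022: Tue Sep 6 2022.
November 2022: Sun Nov 6 2022.

Sun Nov 6 2022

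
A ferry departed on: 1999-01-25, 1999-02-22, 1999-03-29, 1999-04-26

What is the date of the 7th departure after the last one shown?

1999-11-29

These are Mondays with 28, 35, 28-day gaps.
Each is the final Monday of its month — 1999-03-29 is past the 28th, so '4th Monday' doesn't fit.
May 1999 ends with Monday 1999-05-31.
June 1999 ends with Monday 1999-06-28.
Last Monday of July 1999: 1999-07-26.
August 1999 ends with Monday 1999-08-30.
Last Monday of September 1999: 1999-09-27.
Last Monday of October 1999: 1999-10-25.
November 1999 ends with Monday 1999-11-29.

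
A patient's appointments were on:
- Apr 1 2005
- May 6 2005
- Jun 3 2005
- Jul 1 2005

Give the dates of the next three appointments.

Gaps: 35, 28, 28 days — a mix of 28 and 35. Every date is a Friday.
Each is the 1st Friday of its month.
1st Friday of August 2005: Aug 5 2005.
September 2005 — 1st Friday is Sep 2 2005.
October 2005 — 1st Friday is Oct 7 2005.

Aug 5 2005, Sep 2 2005, Oct 7 2005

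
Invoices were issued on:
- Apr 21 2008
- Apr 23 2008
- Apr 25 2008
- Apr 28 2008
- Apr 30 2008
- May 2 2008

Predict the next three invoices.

Every event lands on a Monday or Wednesday or Friday (gaps cycle 2, 2, 3, 2, 2).
So the schedule is: every Monday, Wednesday and Friday.
Next Monday: May 5 2008.
The following Wednesday is May 7 2008.
Next Friday: May 9 2008.

May 5 2008, May 7 2008, May 9 2008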